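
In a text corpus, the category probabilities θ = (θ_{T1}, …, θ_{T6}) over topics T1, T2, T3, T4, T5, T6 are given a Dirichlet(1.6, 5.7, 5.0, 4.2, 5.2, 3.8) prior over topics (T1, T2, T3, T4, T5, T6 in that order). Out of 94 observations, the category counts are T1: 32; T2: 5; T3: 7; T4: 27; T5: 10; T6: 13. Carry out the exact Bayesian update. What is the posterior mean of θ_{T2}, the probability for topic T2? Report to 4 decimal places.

The Dirichlet prior is conjugate to the Multinomial likelihood: each posterior αⱼ = prior αⱼ + observed count nⱼ.
Posterior concentration: (33.6, 10.7, 12.0, 31.2, 15.2, 16.8), total = 119.5.
E[θ_{T2}|data] = α_{T2}/Σα = 10.7/119.5 = 0.0895.

0.0895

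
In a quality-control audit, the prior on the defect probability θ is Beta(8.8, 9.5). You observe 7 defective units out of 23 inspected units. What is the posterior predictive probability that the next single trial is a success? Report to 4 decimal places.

The Beta prior is conjugate to a Binomial/Bernoulli likelihood; the update adds successes to α and failures to β.
Posterior: Beta(α+k, β+n−k) = Beta(8.8+7, 9.5+16) = Beta(15.8, 25.5).
For a single future Bernoulli trial, P(success | data) = α/(α+β) = 0.3826.

0.3826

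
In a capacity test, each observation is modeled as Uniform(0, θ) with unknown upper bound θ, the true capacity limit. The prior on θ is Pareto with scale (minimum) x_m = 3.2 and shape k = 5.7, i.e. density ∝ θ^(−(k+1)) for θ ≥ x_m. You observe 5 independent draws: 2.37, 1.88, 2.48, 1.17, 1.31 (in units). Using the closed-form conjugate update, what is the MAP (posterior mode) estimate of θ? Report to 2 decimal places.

3.20

A Pareto(scale x_m, shape k) prior on the upper bound θ of Uniform(0, θ) is conjugate: posterior is Pareto(max(x_m, max xᵢ), k + n).
Sample maximum = 2.48; prior scale x_m = 3.2 → posterior scale = max = 3.20.
Posterior shape = 5.7 + 5 = 10.7.
The Pareto density is decreasing on [x_m, ∞), so the mode is x_m = 3.20.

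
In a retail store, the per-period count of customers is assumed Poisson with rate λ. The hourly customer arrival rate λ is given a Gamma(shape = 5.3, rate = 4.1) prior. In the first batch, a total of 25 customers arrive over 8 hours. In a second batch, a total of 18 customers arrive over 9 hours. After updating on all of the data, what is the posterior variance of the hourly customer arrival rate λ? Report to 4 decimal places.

With a Gamma(shape α, rate β) prior, the Poisson likelihood is conjugate: the posterior is Gamma(α + ΣXᵢ, β + n).
After batch 1: Gamma(α+S, β+n) = Gamma(5.3+25, 4.1+8) = Gamma(30.3, 12.1).
After batch 2: Gamma(α+S, β+n) = Gamma(30.3+18, 12.1+9) = Gamma(48.3, 21.1).
Var = α/β² = 48.3/21.1² = 0.1085.

0.1085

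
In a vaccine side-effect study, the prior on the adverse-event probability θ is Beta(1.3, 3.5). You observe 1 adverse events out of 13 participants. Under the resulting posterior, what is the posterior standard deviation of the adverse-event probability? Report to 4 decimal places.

0.0774

The Beta prior is conjugate to a Binomial/Bernoulli likelihood; the update adds successes to α and failures to β.
Posterior: Beta(α+k, β+n−k) = Beta(1.3+1, 3.5+12) = Beta(2.3, 15.5).
Var = αβ/((α+β)²(α+β+1)) = 2.3·15.5/(17.8²·18.8) = 0.00598497; SD = √0.00598497 = 0.0774.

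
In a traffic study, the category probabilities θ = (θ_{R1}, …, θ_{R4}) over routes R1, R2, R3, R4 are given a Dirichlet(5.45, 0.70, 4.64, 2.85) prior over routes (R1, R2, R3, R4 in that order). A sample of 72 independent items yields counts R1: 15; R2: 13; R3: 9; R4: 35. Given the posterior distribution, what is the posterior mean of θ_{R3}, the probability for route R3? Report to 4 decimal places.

The Dirichlet prior is conjugate to the Multinomial likelihood: each posterior αⱼ = prior αⱼ + observed count nⱼ.
Posterior concentration: (20.45, 13.70, 13.64, 37.85), total = 85.64.
E[θ_{R3}|data] = α_{R3}/Σα = 13.64/85.64 = 0.1593.

0.1593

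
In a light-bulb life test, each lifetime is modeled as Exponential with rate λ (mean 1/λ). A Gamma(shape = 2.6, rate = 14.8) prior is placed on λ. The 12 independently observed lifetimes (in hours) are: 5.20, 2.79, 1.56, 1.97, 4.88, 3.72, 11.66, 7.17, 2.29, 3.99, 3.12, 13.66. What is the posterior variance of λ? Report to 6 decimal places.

0.002475

With a Gamma(shape α, rate β) prior on the exponential rate λ, the posterior after n observations with total T = Σxᵢ is Gamma(α+n, β+T).
Sum of observations T = 62.01 hours; n = 12.
Posterior: Gamma(2.6+12, 14.8+62.01) = Gamma(14.6, 76.81).
Var = α/β² = 0.002475.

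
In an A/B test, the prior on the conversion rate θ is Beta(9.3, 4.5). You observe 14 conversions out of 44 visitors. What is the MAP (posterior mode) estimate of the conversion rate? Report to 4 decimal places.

The Beta prior is conjugate to a Binomial/Bernoulli likelihood; the update adds successes to α and failures to β.
Posterior: Beta(α+k, β+n−k) = Beta(9.3+14, 4.5+30) = Beta(23.3, 34.5).
Mode of Beta(a,b) for a,b>1 is (a−1)/(a+b−2) = 22.3/55.8 = 0.3996.

0.3996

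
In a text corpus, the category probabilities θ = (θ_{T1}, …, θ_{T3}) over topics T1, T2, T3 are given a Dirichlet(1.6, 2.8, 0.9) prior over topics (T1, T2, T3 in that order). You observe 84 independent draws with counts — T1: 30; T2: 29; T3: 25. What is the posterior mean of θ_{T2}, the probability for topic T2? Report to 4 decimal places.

0.3561

The Dirichlet prior is conjugate to the Multinomial likelihood: each posterior αⱼ = prior αⱼ + observed count nⱼ.
Posterior concentration: (31.6, 31.8, 25.9), total = 89.3.
E[θ_{T2}|data] = α_{T2}/Σα = 31.8/89.3 = 0.3561.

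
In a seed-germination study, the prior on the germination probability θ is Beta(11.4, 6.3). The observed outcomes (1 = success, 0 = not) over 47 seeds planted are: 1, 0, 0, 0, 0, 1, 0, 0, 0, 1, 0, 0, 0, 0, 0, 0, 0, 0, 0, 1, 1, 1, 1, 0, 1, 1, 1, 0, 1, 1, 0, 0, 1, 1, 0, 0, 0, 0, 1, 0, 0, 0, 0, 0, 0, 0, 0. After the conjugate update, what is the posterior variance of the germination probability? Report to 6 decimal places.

0.003676

The Beta prior is conjugate to a Binomial/Bernoulli likelihood; the update adds successes to α and failures to β.
Posterior: Beta(α+k, β+n−k) = Beta(11.4+15, 6.3+32) = Beta(26.4, 38.3).
Var = αβ/((α+β)²(α+β+1)) = 26.4·38.3/(64.7²·65.7) = 0.003676.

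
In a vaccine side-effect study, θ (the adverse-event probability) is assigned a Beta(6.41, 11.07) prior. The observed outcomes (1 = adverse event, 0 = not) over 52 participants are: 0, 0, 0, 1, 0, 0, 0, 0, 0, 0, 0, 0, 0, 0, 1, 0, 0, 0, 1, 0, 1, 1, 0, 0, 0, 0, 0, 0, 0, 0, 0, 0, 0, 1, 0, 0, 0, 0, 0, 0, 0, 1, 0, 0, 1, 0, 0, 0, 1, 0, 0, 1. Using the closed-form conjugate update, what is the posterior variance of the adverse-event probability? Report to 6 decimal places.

0.002560

The Beta prior is conjugate to a Binomial/Bernoulli likelihood; the update adds successes to α and failures to β.
Posterior: Beta(α+k, β+n−k) = Beta(6.41+10, 11.07+42) = Beta(16.41, 53.07).
Var = αβ/((α+β)²(α+β+1)) = 16.41·53.07/(69.48²·70.48) = 0.002560.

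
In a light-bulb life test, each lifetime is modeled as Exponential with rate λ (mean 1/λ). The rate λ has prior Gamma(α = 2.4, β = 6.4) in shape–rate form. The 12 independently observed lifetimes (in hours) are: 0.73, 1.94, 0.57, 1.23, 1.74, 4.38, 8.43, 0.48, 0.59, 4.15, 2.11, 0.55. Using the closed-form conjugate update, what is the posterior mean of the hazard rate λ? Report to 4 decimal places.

0.4324

With a Gamma(shape α, rate β) prior on the exponential rate λ, the posterior after n observations with total T = Σxᵢ is Gamma(α+n, β+T).
Sum of observations T = 26.90 hours; n = 12.
Posterior: Gamma(2.4+12, 6.4+26.90) = Gamma(14.4, 33.30).
Posterior mean of λ = α/β = 14.4/33.30 = 0.4324.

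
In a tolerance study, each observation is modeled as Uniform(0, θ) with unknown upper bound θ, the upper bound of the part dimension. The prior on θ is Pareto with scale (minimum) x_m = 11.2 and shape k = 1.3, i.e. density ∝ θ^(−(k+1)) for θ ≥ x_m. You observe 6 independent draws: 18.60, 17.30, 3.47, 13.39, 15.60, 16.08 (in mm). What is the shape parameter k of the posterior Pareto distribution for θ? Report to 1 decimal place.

7.3

A Pareto(scale x_m, shape k) prior on the upper bound θ of Uniform(0, θ) is conjugate: posterior is Pareto(max(x_m, max xᵢ), k + n).
Sample maximum = 18.60; prior scale x_m = 11.2 → posterior scale = max = 18.60.
Posterior shape = 1.3 + 6 = 7.3.
Posterior shape k = 7.3.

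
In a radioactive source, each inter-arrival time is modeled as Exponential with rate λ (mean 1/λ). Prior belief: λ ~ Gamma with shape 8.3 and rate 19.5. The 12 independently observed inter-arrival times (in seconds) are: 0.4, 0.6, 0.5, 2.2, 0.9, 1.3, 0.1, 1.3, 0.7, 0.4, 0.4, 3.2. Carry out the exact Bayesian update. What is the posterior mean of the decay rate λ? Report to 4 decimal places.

With a Gamma(shape α, rate β) prior on the exponential rate λ, the posterior after n observations with total T = Σxᵢ is Gamma(α+n, β+T).
Sum of observations T = 12.0 seconds; n = 12.
Posterior: Gamma(8.3+12, 19.5+12.0) = Gamma(20.3, 31.5).
Posterior mean of λ = α/β = 20.3/31.5 = 0.6444.

0.6444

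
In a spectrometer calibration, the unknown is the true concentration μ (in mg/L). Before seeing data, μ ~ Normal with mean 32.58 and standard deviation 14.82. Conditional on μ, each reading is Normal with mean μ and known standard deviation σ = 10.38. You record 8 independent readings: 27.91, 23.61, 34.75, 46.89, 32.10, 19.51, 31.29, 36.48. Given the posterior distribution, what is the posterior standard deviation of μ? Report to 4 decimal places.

For Normal data with known variance σ², a Normal(μ₀, σ₀²) prior on μ is conjugate. Posterior precision = 1/σ₀² + n/σ²; posterior mean is the precision-weighted average of μ₀ and x̄.
σ₀² = 14.82² = 219.6324, σ² = 10.38² = 107.7444; σ² + n·σ₀² = 107.7444 + 8·219.6324 = 1864.8036.
Posterior precision = 1/σ₀² + n/σ² = 1/219.6324 + 8/107.7444 = (σ² + n·σ₀²)/(σ₀²σ²) = 1864.8036/(219.6324·107.7444); posterior variance σₙ² = σ₀²σ²/(σ² + n·σ₀²) = 219.6324·107.7444/1864.8036 = 12.689895.
Posterior SD = √σₙ² = √(219.6324·107.7444/1864.8036) = 3.5623.

3.5623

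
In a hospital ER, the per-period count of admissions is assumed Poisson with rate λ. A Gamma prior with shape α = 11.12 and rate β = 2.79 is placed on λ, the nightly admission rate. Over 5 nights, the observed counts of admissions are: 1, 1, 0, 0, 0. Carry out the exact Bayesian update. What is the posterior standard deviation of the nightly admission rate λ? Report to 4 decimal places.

0.4650

With a Gamma(shape α, rate β) prior, the Poisson likelihood is conjugate: the posterior is Gamma(α + ΣXᵢ, β + n).
Sum of counts S = 2 over n = 5 nights.
Posterior: Gamma(α+S, β+n) = Gamma(11.12+2, 2.79+5) = Gamma(13.12, 7.79).
SD = √α/β = √13.12/7.79 = 0.4650.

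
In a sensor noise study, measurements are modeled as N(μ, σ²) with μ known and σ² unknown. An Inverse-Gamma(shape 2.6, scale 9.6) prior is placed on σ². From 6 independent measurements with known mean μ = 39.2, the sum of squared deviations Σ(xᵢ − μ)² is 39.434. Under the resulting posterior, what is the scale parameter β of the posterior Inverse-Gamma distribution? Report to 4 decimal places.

29.3170

With known mean μ and an Inverse-Gamma(α, β) prior on σ², the Normal likelihood is conjugate: posterior is Inv-Gamma(α + n/2, β + Σ(xᵢ−μ)²/2).
Posterior: Inv-Gamma(2.6 + 6/2, 9.6 + 39.434/2) = Inv-Gamma(5.60, 29.3170).
Posterior β = 29.3170.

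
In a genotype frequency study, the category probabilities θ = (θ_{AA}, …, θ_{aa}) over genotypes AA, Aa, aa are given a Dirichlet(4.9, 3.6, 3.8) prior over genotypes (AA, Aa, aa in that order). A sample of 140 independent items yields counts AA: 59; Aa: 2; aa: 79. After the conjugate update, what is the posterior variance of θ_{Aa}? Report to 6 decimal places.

0.000231

The Dirichlet prior is conjugate to the Multinomial likelihood: each posterior αⱼ = prior αⱼ + observed count nⱼ.
Posterior concentration: (63.9, 5.6, 82.8), total = 152.3.
Var[θ_j] = α_j(Σα−α_j)/((Σα)²(Σα+1)) = 5.6·146.7/(152.3²·153.3) = 0.000231.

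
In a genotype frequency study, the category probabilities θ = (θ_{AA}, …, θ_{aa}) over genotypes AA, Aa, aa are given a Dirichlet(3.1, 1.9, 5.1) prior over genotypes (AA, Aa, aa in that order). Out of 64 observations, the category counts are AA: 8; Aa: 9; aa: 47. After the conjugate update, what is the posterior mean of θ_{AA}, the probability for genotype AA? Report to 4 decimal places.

The Dirichlet prior is conjugate to the Multinomial likelihood: each posterior αⱼ = prior αⱼ + observed count nⱼ.
Posterior concentration: (11.1, 10.9, 52.1), total = 74.1.
E[θ_{AA}|data] = α_{AA}/Σα = 11.1/74.1 = 0.1498.

0.1498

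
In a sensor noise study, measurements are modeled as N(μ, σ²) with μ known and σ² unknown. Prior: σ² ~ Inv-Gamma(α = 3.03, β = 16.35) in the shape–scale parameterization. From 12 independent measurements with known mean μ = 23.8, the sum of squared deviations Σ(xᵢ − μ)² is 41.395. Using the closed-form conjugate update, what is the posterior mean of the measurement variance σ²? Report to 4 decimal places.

With known mean μ and an Inverse-Gamma(α, β) prior on σ², the Normal likelihood is conjugate: posterior is Inv-Gamma(α + n/2, β + Σ(xᵢ−μ)²/2).
Posterior: Inv-Gamma(3.03 + 12/2, 16.35 + 41.395/2) = Inv-Gamma(9.03, 37.0475).
E[σ²|data] = β/(α−1) = 37.0475/8.03 = 4.6136.

4.6136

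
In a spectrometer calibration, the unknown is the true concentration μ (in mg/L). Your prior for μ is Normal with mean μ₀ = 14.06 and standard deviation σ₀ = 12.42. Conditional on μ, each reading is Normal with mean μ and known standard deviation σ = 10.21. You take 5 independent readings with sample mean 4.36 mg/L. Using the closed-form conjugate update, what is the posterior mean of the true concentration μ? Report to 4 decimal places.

For Normal data with known variance σ², a Normal(μ₀, σ₀²) prior on μ is conjugate. Posterior precision = 1/σ₀² + n/σ²; posterior mean is the precision-weighted average of μ₀ and x̄.
n·x̄ = 5·4.36 = 21.8.
σ₀² = 12.42² = 154.2564, σ² = 10.21² = 104.2441; σ² + n·σ₀² = 104.2441 + 5·154.2564 = 875.5261.
Posterior mean = (μ₀/σ₀² + n·x̄/σ²)/(1/σ₀² + n/σ²) = (σ²·μ₀ + σ₀²·n·x̄)/(σ² + n·σ₀²) = (104.2441·14.06 + 154.2564·21.8)/875.5261 = 4828.461566/875.5261 = 5.5149.

5.5149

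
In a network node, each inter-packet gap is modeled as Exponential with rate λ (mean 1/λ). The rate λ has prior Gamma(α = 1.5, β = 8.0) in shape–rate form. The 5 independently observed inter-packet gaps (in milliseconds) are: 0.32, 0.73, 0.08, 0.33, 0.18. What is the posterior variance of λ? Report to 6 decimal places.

With a Gamma(shape α, rate β) prior on the exponential rate λ, the posterior after n observations with total T = Σxᵢ is Gamma(α+n, β+T).
Sum of observations T = 1.64 milliseconds; n = 5.
Posterior: Gamma(1.5+5, 8.0+1.64) = Gamma(6.5, 9.64).
Var = α/β² = 0.069945.

0.069945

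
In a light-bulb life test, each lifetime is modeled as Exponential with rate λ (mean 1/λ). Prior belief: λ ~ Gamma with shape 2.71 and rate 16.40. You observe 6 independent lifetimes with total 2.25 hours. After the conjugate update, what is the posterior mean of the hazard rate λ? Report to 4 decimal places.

With a Gamma(shape α, rate β) prior on the exponential rate λ, the posterior after n observations with total T = Σxᵢ is Gamma(α+n, β+T).
Posterior: Gamma(2.71+6, 16.40+2.25) = Gamma(8.71, 18.65).
Posterior mean of λ = α/β = 8.71/18.65 = 0.4670.

0.4670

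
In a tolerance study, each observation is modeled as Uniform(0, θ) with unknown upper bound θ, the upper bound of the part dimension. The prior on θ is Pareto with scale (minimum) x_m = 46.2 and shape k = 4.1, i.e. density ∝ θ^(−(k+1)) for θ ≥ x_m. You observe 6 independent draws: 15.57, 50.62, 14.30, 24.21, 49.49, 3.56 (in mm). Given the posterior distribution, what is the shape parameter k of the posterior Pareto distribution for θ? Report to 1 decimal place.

A Pareto(scale x_m, shape k) prior on the upper bound θ of Uniform(0, θ) is conjugate: posterior is Pareto(max(x_m, max xᵢ), k + n).
Sample maximum = 50.62; prior scale x_m = 46.2 → posterior scale = max = 50.62.
Posterior shape = 4.1 + 6 = 10.1.
Posterior shape k = 10.1.

10.1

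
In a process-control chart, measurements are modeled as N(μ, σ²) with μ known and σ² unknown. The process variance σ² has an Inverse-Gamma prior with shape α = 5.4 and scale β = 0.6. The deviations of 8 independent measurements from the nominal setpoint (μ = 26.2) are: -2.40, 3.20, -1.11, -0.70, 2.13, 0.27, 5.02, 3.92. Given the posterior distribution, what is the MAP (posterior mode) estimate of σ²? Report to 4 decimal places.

3.0817

With known mean μ and an Inverse-Gamma(α, β) prior on σ², the Normal likelihood is conjugate: posterior is Inv-Gamma(α + n/2, β + Σ(xᵢ−μ)²/2).
Σ(xᵢ−μ)² = (-2.40)² + (3.20)² + (-1.11)² + (-0.70)² + (2.13)² + (0.27)² + (5.02)² + (3.92)² = 62.8987.
Posterior: Inv-Gamma(5.4 + 8/2, 0.6 + 62.8987/2) = Inv-Gamma(9.40, 32.04935).
Mode = β/(α+1) = 32.04935/10.40 = 3.0817.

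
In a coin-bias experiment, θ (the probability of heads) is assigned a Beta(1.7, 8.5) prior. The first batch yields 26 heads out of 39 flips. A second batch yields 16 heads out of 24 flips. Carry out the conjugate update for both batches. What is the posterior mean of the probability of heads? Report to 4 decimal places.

0.5970

The Beta prior is conjugate to a Binomial/Bernoulli likelihood; the update adds successes to α and failures to β.
After batch 1: Beta(1.7+26, 8.5+13) = Beta(27.7, 21.5).
After batch 2: Beta(27.7+16, 21.5+8) = Beta(43.7, 29.5).
Posterior mean = α/(α+β) = 43.7/73.2 = 0.5970.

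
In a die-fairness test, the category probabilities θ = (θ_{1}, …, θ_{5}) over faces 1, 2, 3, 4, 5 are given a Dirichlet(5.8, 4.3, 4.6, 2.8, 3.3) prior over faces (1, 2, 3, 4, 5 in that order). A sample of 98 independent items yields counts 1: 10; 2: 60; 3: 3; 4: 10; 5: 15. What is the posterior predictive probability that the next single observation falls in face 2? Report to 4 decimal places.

0.5412

The Dirichlet prior is conjugate to the Multinomial likelihood: each posterior αⱼ = prior αⱼ + observed count nⱼ.
Posterior concentration: (15.8, 64.3, 7.6, 12.8, 18.3), total = 118.8.
P(next = 2 | data) = α_{2}/Σα = 0.5412.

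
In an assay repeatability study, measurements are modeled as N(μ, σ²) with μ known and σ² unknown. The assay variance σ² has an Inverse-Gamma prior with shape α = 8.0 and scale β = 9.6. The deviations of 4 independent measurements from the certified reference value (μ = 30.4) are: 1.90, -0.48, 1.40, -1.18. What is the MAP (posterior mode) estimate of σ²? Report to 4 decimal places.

With known mean μ and an Inverse-Gamma(α, β) prior on σ², the Normal likelihood is conjugate: posterior is Inv-Gamma(α + n/2, β + Σ(xᵢ−μ)²/2).
Σ(xᵢ−μ)² = (1.90)² + (-0.48)² + (1.40)² + (-1.18)² = 7.1928.
Posterior: Inv-Gamma(8.0 + 4/2, 9.6 + 7.1928/2) = Inv-Gamma(10.00, 13.19640).
Mode = β/(α+1) = 13.19640/11.00 = 1.1997.

1.1997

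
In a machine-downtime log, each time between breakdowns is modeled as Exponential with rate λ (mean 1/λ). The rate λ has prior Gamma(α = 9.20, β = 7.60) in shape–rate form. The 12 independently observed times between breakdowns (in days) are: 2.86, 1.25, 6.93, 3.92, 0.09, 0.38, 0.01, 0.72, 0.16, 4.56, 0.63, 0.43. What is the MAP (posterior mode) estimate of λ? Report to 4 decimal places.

0.6838

With a Gamma(shape α, rate β) prior on the exponential rate λ, the posterior after n observations with total T = Σxᵢ is Gamma(α+n, β+T).
Sum of observations T = 21.94 days; n = 12.
Posterior: Gamma(9.20+12, 7.60+21.94) = Gamma(21.20, 29.54).
Mode = (α−1)/β = 0.6838.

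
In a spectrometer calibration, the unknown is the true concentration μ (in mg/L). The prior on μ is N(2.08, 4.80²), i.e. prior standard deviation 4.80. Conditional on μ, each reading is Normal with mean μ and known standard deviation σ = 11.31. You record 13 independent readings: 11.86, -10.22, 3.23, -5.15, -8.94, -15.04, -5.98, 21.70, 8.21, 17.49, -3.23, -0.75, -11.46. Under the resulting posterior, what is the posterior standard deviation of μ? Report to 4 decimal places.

2.6258

For Normal data with known variance σ², a Normal(μ₀, σ₀²) prior on μ is conjugate. Posterior precision = 1/σ₀² + n/σ²; posterior mean is the precision-weighted average of μ₀ and x̄.
σ₀² = 4.80² = 23.04, σ² = 11.31² = 127.9161; σ² + n·σ₀² = 127.9161 + 13·23.04 = 427.4361.
Posterior precision = 1/σ₀² + n/σ² = 1/23.04 + 13/127.9161 = (σ² + n·σ₀²)/(σ₀²σ²) = 427.4361/(23.04·127.9161); posterior variance σₙ² = σ₀²σ²/(σ² + n·σ₀²) = 23.04·127.9161/427.4361 = 6.895035.
Posterior SD = √σₙ² = √(23.04·127.9161/427.4361) = 2.6258.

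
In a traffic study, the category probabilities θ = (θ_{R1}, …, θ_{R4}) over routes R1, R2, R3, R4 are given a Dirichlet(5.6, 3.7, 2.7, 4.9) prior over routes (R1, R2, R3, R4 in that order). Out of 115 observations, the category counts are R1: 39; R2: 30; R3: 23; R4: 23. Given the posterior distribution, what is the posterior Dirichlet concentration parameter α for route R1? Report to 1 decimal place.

The Dirichlet prior is conjugate to the Multinomial likelihood: each posterior αⱼ = prior αⱼ + observed count nⱼ.
Posterior concentration: (44.6, 33.7, 25.7, 27.9), total = 131.9.
α_{R1} = 5.6 + 39 = 44.6.

44.6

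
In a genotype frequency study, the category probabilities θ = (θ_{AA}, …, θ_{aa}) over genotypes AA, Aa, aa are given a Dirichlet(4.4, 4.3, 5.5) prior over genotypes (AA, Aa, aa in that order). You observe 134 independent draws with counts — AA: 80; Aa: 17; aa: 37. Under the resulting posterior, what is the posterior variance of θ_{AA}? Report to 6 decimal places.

The Dirichlet prior is conjugate to the Multinomial likelihood: each posterior αⱼ = prior αⱼ + observed count nⱼ.
Posterior concentration: (84.4, 21.3, 42.5), total = 148.2.
Var[θ_j] = α_j(Σα−α_j)/((Σα)²(Σα+1)) = 84.4·63.8/(148.2²·149.2) = 0.001643.

0.001643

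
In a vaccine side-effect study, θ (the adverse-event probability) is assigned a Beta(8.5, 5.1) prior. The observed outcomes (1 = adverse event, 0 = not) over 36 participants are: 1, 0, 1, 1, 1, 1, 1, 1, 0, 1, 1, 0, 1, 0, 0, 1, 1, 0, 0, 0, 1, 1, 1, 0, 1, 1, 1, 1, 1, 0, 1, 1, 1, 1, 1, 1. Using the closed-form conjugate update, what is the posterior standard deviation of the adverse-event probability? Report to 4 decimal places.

0.0647

The Beta prior is conjugate to a Binomial/Bernoulli likelihood; the update adds successes to α and failures to β.
Posterior: Beta(α+k, β+n−k) = Beta(8.5+26, 5.1+10) = Beta(34.5, 15.1).
Var = αβ/((α+β)²(α+β+1)) = 34.5·15.1/(49.6²·50.6) = 0.00418487; SD = √0.00418487 = 0.0647.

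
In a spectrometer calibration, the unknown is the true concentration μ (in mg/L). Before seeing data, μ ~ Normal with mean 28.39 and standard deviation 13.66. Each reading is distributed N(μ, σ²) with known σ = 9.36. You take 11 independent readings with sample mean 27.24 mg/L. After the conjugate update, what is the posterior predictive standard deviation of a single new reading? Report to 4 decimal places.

9.7595

For Normal data with known variance σ², a Normal(μ₀, σ₀²) prior on μ is conjugate. Posterior precision = 1/σ₀² + n/σ²; posterior mean is the precision-weighted average of μ₀ and x̄.
σ₀² = 13.66² = 186.5956, σ² = 9.36² = 87.6096; σ² + n·σ₀² = 87.6096 + 11·186.5956 = 2140.1612.
Posterior precision = 1/σ₀² + n/σ² = 1/186.5956 + 11/87.6096 = (σ² + n·σ₀²)/(σ₀²σ²) = 2140.1612/(186.5956·87.6096); posterior variance σₙ² = σ₀²σ²/(σ² + n·σ₀²) = 186.5956·87.6096/2140.1612 = 7.638474.
Predictive variance for one new observation = σₙ² + σ² = 186.5956·87.6096/2140.1612 + 87.6096 = σ²·(σ₀² + 2140.1612)/2140.1612 = 87.6096·2326.7568/2140.1612 = 95.248074; SD = √(87.6096·2326.7568/2140.1612) = 9.7595.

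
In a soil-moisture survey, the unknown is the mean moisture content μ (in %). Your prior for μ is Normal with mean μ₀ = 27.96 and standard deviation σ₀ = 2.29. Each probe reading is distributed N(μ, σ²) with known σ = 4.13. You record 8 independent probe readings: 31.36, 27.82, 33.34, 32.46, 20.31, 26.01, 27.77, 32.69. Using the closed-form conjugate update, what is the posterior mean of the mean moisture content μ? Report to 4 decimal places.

28.6781

For Normal data with known variance σ², a Normal(μ₀, σ₀²) prior on μ is conjugate. Posterior precision = 1/σ₀² + n/σ²; posterior mean is the precision-weighted average of μ₀ and x̄.
Σxᵢ = 31.36 + 27.82 + 33.34 + 32.46 + 20.31 + 26.01 + 27.77 + 32.69 = 231.76, so n·x̄ = 231.76.
σ₀² = 2.29² = 5.2441, σ² = 4.13² = 17.0569; σ² + n·σ₀² = 17.0569 + 8·5.2441 = 59.0097.
Posterior mean = (μ₀/σ₀² + n·x̄/σ²)/(1/σ₀² + n/σ²) = (σ²·μ₀ + σ₀²·n·x̄)/(σ² + n·σ₀²) = (17.0569·27.96 + 5.2441·231.76)/59.0097 = 1692.28354/59.0097 = 28.6781.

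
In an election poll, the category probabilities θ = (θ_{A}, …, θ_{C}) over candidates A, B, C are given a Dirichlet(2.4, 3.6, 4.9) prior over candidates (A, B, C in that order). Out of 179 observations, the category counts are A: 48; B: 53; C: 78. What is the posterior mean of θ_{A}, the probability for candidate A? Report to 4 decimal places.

The Dirichlet prior is conjugate to the Multinomial likelihood: each posterior αⱼ = prior αⱼ + observed count nⱼ.
Posterior concentration: (50.4, 56.6, 82.9), total = 189.9.
E[θ_{A}|data] = α_{A}/Σα = 50.4/189.9 = 0.2654.

0.2654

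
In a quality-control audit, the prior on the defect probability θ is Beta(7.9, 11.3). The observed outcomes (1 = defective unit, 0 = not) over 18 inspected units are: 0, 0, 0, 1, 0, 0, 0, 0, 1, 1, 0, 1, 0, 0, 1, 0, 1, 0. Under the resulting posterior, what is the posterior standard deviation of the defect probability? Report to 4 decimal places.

The Beta prior is conjugate to a Binomial/Bernoulli likelihood; the update adds successes to α and failures to β.
Posterior: Beta(α+k, β+n−k) = Beta(7.9+6, 11.3+12) = Beta(13.9, 23.3).
Var = αβ/((α+β)²(α+β+1)) = 13.9·23.3/(37.2²·38.2) = 0.00612663; SD = √0.00612663 = 0.0783.

0.0783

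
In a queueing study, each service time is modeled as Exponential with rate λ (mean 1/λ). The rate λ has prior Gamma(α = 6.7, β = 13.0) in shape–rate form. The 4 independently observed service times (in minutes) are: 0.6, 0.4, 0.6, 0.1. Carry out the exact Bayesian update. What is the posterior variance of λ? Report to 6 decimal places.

0.049516

With a Gamma(shape α, rate β) prior on the exponential rate λ, the posterior after n observations with total T = Σxᵢ is Gamma(α+n, β+T).
Sum of observations T = 1.7 minutes; n = 4.
Posterior: Gamma(6.7+4, 13.0+1.7) = Gamma(10.7, 14.7).
Var = α/β² = 0.049516.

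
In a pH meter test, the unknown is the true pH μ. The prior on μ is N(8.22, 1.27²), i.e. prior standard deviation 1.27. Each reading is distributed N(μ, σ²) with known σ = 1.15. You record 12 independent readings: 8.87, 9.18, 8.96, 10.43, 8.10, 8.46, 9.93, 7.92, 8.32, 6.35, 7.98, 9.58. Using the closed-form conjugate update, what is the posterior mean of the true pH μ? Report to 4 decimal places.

For Normal data with known variance σ², a Normal(μ₀, σ₀²) prior on μ is conjugate. Posterior precision = 1/σ₀² + n/σ²; posterior mean is the precision-weighted average of μ₀ and x̄.
Σxᵢ = 8.87 + 9.18 + 8.96 + 10.43 + 8.10 + 8.46 + 9.93 + 7.92 + 8.32 + 6.35 + 7.98 + 9.58 = 104.08, so n·x̄ = 104.08.
σ₀² = 1.27² = 1.6129, σ² = 1.15² = 1.3225; σ² + n·σ₀² = 1.3225 + 12·1.6129 = 20.6773.
Posterior mean = (μ₀/σ₀² + n·x̄/σ²)/(1/σ₀² + n/σ²) = (σ²·μ₀ + σ₀²·n·x̄)/(σ² + n·σ₀²) = (1.3225·8.22 + 1.6129·104.08)/20.6773 = 178.741582/20.6773 = 8.6443.

8.6443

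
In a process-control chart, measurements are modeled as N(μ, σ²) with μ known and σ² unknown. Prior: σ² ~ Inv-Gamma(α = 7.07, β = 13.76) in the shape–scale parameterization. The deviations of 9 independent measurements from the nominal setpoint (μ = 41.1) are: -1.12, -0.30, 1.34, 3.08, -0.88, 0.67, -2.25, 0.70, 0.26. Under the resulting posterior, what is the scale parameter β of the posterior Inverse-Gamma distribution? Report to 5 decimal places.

23.49490

With known mean μ and an Inverse-Gamma(α, β) prior on σ², the Normal likelihood is conjugate: posterior is Inv-Gamma(α + n/2, β + Σ(xᵢ−μ)²/2).
Σ(xᵢ−μ)² = (-1.12)² + (-0.30)² + (1.34)² + (3.08)² + (-0.88)² + (0.67)² + (-2.25)² + (0.70)² + (0.26)² = 19.4698.
Posterior: Inv-Gamma(7.07 + 9/2, 13.76 + 19.4698/2) = Inv-Gamma(11.57, 23.49490).
Posterior β = 23.49490.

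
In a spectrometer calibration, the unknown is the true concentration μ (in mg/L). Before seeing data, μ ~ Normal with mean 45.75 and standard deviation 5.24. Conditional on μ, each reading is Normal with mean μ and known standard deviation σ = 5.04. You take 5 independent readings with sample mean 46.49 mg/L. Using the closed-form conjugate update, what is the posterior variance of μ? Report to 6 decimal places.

For Normal data with known variance σ², a Normal(μ₀, σ₀²) prior on μ is conjugate. Posterior precision = 1/σ₀² + n/σ²; posterior mean is the precision-weighted average of μ₀ and x̄.
σ₀² = 5.24² = 27.4576, σ² = 5.04² = 25.4016; σ² + n·σ₀² = 25.4016 + 5·27.4576 = 162.6896.
Posterior precision = 1/σ₀² + n/σ² = 1/27.4576 + 5/25.4016 = (σ² + n·σ₀²)/(σ₀²σ²) = 162.6896/(27.4576·25.4016); posterior variance σₙ² = σ₀²σ²/(σ² + n·σ₀²) = 27.4576·25.4016/162.6896 = 4.287102.

4.287102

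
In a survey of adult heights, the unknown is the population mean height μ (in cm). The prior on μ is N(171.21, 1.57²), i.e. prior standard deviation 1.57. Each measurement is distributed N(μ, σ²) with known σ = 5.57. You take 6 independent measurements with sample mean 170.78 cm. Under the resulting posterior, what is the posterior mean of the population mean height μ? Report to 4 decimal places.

For Normal data with known variance σ², a Normal(μ₀, σ₀²) prior on μ is conjugate. Posterior precision = 1/σ₀² + n/σ²; posterior mean is the precision-weighted average of μ₀ and x̄.
n·x̄ = 6·170.78 = 1024.68.
σ₀² = 1.57² = 2.4649, σ² = 5.57² = 31.0249; σ² + n·σ₀² = 31.0249 + 6·2.4649 = 45.8143.
Posterior mean = (μ₀/σ₀² + n·x̄/σ²)/(1/σ₀² + n/σ²) = (σ²·μ₀ + σ₀²·n·x̄)/(σ² + n·σ₀²) = (31.0249·171.21 + 2.4649·1024.68)/45.8143 = 7837.506861/45.8143 = 171.0712.

171.0712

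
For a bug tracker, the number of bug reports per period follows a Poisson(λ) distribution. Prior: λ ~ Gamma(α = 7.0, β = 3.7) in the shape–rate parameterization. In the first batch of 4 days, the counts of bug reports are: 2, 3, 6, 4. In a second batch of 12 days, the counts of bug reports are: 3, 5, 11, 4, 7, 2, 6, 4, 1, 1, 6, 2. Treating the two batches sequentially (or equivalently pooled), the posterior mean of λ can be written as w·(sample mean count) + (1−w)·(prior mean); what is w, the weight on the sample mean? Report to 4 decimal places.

With a Gamma(shape α, rate β) prior, the Poisson likelihood is conjugate: the posterior is Gamma(α + ΣXᵢ, β + n).
Total number of days: n = 4 + 12 = 16.
Posterior mean = (α₀+S)/(β₀+n) = [n/(β₀+n)]·(S/n) + [β₀/(β₀+n)]·(α₀/β₀), so only n and β₀ enter the weight.
Weight on data w = n/(β₀+n) = 16/(3.7+16) = 16/19.7 = 0.8122.

0.8122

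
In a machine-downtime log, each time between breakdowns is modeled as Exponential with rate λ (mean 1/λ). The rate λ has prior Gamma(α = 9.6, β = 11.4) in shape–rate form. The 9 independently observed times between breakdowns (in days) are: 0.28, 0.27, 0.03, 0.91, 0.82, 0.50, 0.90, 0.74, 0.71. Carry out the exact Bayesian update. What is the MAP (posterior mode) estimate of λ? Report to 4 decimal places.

With a Gamma(shape α, rate β) prior on the exponential rate λ, the posterior after n observations with total T = Σxᵢ is Gamma(α+n, β+T).
Sum of observations T = 5.16 days; n = 9.
Posterior: Gamma(9.6+9, 11.4+5.16) = Gamma(18.6, 16.56).
Mode = (α−1)/β = 1.0628.

1.0628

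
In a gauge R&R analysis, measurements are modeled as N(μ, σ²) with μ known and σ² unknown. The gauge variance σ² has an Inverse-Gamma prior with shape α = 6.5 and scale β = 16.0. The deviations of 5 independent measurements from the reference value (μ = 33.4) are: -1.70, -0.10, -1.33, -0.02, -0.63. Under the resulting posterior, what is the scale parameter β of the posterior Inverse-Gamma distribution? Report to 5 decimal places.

With known mean μ and an Inverse-Gamma(α, β) prior on σ², the Normal likelihood is conjugate: posterior is Inv-Gamma(α + n/2, β + Σ(xᵢ−μ)²/2).
Σ(xᵢ−μ)² = (-1.70)² + (-0.10)² + (-1.33)² + (-0.02)² + (-0.63)² = 5.0662.
Posterior: Inv-Gamma(6.5 + 5/2, 16.0 + 5.0662/2) = Inv-Gamma(9.00, 18.53310).
Posterior β = 18.53310.

18.53310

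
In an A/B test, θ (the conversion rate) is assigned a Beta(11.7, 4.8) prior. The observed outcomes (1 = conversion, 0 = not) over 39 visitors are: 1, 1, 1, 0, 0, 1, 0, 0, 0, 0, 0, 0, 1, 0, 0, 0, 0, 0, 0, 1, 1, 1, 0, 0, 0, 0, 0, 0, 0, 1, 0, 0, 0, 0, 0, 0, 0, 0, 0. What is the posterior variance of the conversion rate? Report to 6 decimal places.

The Beta prior is conjugate to a Binomial/Bernoulli likelihood; the update adds successes to α and failures to β.
Posterior: Beta(α+k, β+n−k) = Beta(11.7+9, 4.8+30) = Beta(20.7, 34.8).
Var = αβ/((α+β)²(α+β+1)) = 20.7·34.8/(55.5²·56.5) = 0.004139.

0.004139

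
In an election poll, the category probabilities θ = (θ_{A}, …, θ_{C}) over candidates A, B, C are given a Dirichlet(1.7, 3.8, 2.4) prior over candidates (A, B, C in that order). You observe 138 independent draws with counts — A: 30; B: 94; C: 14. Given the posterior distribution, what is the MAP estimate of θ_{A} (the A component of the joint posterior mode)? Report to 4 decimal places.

The Dirichlet prior is conjugate to the Multinomial likelihood: each posterior αⱼ = prior αⱼ + observed count nⱼ.
Posterior concentration: (31.7, 97.8, 16.4), total = 145.9.
Joint mode component: (α_{A}−1)/(Σα−K) = 30.7/142.9 = 0.2148.

0.2148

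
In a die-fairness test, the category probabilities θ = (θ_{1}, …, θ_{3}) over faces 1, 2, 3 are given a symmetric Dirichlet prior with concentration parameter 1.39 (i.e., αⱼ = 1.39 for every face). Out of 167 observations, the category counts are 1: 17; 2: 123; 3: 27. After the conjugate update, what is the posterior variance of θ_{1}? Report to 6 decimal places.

0.000557

The Dirichlet prior is conjugate to the Multinomial likelihood: each posterior αⱼ = prior αⱼ + observed count nⱼ.
Posterior concentration: (18.39, 124.39, 28.39), total = 171.17.
Var[θ_j] = α_j(Σα−α_j)/((Σα)²(Σα+1)) = 18.39·152.78/(171.17²·172.17) = 0.000557.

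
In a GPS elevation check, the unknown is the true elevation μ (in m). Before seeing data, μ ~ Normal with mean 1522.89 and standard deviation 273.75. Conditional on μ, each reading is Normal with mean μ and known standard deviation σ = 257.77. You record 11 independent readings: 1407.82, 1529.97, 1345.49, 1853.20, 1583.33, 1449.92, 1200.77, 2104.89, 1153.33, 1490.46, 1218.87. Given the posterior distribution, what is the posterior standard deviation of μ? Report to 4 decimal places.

74.7657

For Normal data with known variance σ², a Normal(μ₀, σ₀²) prior on μ is conjugate. Posterior precision = 1/σ₀² + n/σ²; posterior mean is the precision-weighted average of μ₀ and x̄.
σ₀² = 273.75² = 74939.0625, σ² = 257.77² = 66445.3729; σ² + n·σ₀² = 66445.3729 + 11·74939.0625 = 890775.0604.
Posterior precision = 1/σ₀² + n/σ² = 1/74939.0625 + 11/66445.3729 = (σ² + n·σ₀²)/(σ₀²σ²) = 890775.0604/(74939.0625·66445.3729); posterior variance σₙ² = σ₀²σ²/(σ² + n·σ₀²) = 74939.0625·66445.3729/890775.0604 = 5589.911723.
Posterior SD = √σₙ² = √(74939.0625·66445.3729/890775.0604) = 74.7657.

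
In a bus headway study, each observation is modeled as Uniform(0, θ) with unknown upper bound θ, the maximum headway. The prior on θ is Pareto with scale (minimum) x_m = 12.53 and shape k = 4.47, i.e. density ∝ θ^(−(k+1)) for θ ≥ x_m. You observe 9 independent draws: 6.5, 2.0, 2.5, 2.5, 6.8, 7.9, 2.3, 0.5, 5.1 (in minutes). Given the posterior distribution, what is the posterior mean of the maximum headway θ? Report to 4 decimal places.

A Pareto(scale x_m, shape k) prior on the upper bound θ of Uniform(0, θ) is conjugate: posterior is Pareto(max(x_m, max xᵢ), k + n).
Sample maximum = 7.9; prior scale x_m = 12.53 → posterior scale = max = 12.53.
Posterior shape = 4.47 + 9 = 13.47.
E[θ|data] = k·x_m/(k−1) = 13.47·12.53/12.47 = 13.5348.

13.5348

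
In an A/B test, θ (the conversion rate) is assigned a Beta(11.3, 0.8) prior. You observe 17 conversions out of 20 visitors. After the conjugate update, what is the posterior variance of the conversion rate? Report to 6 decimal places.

0.003153

The Beta prior is conjugate to a Binomial/Bernoulli likelihood; the update adds successes to α and failures to β.
Posterior: Beta(α+k, β+n−k) = Beta(11.3+17, 0.8+3) = Beta(28.3, 3.8).
Var = αβ/((α+β)²(α+β+1)) = 28.3·3.8/(32.1²·33.1) = 0.003153.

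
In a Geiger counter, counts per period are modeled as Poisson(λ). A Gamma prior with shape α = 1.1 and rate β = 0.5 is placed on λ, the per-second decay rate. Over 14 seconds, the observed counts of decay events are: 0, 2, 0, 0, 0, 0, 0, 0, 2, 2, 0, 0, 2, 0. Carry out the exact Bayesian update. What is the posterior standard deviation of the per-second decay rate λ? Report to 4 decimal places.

0.2080

With a Gamma(shape α, rate β) prior, the Poisson likelihood is conjugate: the posterior is Gamma(α + ΣXᵢ, β + n).
Sum of counts S = 8 over n = 14 seconds.
Posterior: Gamma(α+S, β+n) = Gamma(1.1+8, 0.5+14) = Gamma(9.1, 14.5).
SD = √α/β = √9.1/14.5 = 0.2080.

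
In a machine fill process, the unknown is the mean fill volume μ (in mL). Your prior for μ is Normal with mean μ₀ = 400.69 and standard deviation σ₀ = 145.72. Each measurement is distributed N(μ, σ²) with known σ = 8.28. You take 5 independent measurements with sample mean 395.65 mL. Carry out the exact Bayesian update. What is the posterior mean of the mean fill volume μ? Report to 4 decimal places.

For Normal data with known variance σ², a Normal(μ₀, σ₀²) prior on μ is conjugate. Posterior precision = 1/σ₀² + n/σ²; posterior mean is the precision-weighted average of μ₀ and x̄.
n·x̄ = 5·395.65 = 1978.25.
σ₀² = 145.72² = 21234.3184, σ² = 8.28² = 68.5584; σ² + n·σ₀² = 68.5584 + 5·21234.3184 = 106240.1504.
Posterior mean = (μ₀/σ₀² + n·x̄/σ²)/(1/σ₀² + n/σ²) = (σ²·μ₀ + σ₀²·n·x̄)/(σ² + n·σ₀²) = (68.5584·400.69 + 21234.3184·1978.25)/106240.1504 = 42034261.040096/106240.1504 = 395.6533.

395.6533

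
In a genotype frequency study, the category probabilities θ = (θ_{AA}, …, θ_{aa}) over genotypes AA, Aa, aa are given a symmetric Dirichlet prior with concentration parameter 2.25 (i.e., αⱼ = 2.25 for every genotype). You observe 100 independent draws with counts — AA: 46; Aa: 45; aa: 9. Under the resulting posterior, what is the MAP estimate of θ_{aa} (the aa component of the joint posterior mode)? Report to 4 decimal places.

The Dirichlet prior is conjugate to the Multinomial likelihood: each posterior αⱼ = prior αⱼ + observed count nⱼ.
Posterior concentration: (48.25, 47.25, 11.25), total = 106.75.
Joint mode component: (α_{aa}−1)/(Σα−K) = 10.25/103.75 = 0.0988.

0.0988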